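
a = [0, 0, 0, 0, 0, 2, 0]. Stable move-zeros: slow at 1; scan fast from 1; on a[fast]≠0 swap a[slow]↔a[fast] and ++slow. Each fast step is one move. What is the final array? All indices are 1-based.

slow=1 fast=1: a[fast]=0, fast++
slow=1 fast=2: a[fast]=0, fast++
slow=1 fast=3: a[fast]=0, fast++
slow=1 fast=4: a[fast]=0, fast++
slow=1 fast=5: a[fast]=0, fast++
slow=1 fast=6: a[fast]=2≠0 swap→a[1]=2, slow++,fast++
slow=2 fast=7: a[fast]=0, fast++

[2, 0, 0, 0, 0, 0, 0]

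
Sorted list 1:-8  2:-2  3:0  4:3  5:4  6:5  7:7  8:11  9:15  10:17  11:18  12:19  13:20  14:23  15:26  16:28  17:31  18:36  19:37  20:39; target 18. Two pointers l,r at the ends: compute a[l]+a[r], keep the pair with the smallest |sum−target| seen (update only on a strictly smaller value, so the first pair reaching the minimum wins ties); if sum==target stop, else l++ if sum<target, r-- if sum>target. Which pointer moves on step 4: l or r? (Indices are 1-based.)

l=1 r=20: -8+39=31 d=13 *, r--
l=1 r=19: -8+37=29 d=11 *, r--
l=1 r=18: -8+36=28 d=10 *, r--
l=1 r=17: -8+31=23 d=5 *, r--

r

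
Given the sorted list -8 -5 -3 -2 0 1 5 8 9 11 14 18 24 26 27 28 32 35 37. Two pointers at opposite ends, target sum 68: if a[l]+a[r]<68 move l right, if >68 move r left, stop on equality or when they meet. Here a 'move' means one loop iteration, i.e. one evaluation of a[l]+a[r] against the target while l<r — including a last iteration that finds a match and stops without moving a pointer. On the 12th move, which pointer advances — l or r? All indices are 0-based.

l

l=0 r=18: -8+37=29 <68, l++
l=1 r=18: -5+37=32 <68, l++
l=2 r=18: -3+37=34 <68, l++
l=3 r=18: -2+37=35 <68, l++
l=4 r=18: 0+37=37 <68, l++
l=5 r=18: 1+37=38 <68, l++
l=6 r=18: 5+37=42 <68, l++
l=7 r=18: 8+37=45 <68, l++
l=8 r=18: 9+37=46 <68, l++
l=9 r=18: 11+37=48 <68, l++
l=10 r=18: 14+37=51 <68, l++
l=11 r=18: 18+37=55 <68, l++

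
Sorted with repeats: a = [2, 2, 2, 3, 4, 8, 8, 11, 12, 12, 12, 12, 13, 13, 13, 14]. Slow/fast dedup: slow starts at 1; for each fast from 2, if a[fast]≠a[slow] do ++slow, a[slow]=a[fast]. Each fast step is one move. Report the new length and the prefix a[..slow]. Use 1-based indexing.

(s=1,f=2) a[fast]=2=a[slow] dup → fast++
(s=1,f=3) a[fast]=2=a[slow] dup → fast++
(s=1,f=4) a[fast]=3≠a[slow]=2 write a[2]=3 → slow++,fast++
(s=2,f=5) a[fast]=4≠a[slow]=3 write a[3]=4 → slow++,fast++
(s=3,f=6) a[fast]=8≠a[slow]=4 write a[4]=8 → slow++,fast++
(s=4,f=7) a[fast]=8=a[slow] dup → fast++
(s=4,f=8) a[fast]=11≠a[slow]=8 write a[5]=11 → slow++,fast++
(s=5,f=9) a[fast]=12≠a[slow]=11 write a[6]=12 → slow++,fast++
(s=6,f=10) a[fast]=12=a[slow] dup → fast++
(s=6,f=11) a[fast]=12=a[slow] dup → fast++
(s=6,f=12) a[fast]=12=a[slow] dup → fast++
(s=6,f=13) a[fast]=13≠a[slow]=12 write a[7]=13 → slow++,fast++
(s=7,f=14) a[fast]=13=a[slow] dup → fast++
(s=7,f=15) a[fast]=13=a[slow] dup → fast++
(s=7,f=16) a[fast]=14≠a[slow]=13 write a[8]=14 → slow++,fast++

length 8; prefix = [2, 3, 4, 8, 11, 12, 13, 14]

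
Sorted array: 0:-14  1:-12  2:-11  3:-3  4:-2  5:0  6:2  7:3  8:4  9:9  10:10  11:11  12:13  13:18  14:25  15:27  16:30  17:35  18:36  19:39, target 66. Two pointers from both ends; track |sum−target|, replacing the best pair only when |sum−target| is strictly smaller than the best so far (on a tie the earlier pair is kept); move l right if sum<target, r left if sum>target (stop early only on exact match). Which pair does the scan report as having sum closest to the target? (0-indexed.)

pair (27, 39) with sum 66 (|Δ|=0)

l=0 r=19: -14+39=25 d=41 *, l++
l=1 r=19: -12+39=27 d=39 *, l++
l=2 r=19: -11+39=28 d=38 *, l++
l=3 r=19: -3+39=36 d=30 *, l++
l=4 r=19: -2+39=37 d=29 *, l++
l=5 r=19: 0+39=39 d=27 *, l++
l=6 r=19: 2+39=41 d=25 *, l++
l=7 r=19: 3+39=42 d=24 *, l++
l=8 r=19: 4+39=43 d=23 *, l++
l=9 r=19: 9+39=48 d=18 *, l++
l=10 r=19: 10+39=49 d=17 *, l++
l=11 r=19: 11+39=50 d=16 *, l++
l=12 r=19: 13+39=52 d=14 *, l++
l=13 r=19: 18+39=57 d=9 *, l++
l=14 r=19: 25+39=64 d=2 *, l++
l=15 r=19: 27+39=66 d=0 *, stop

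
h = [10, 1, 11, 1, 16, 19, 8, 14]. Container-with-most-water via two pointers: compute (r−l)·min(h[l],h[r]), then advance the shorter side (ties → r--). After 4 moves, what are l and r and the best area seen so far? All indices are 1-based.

[1,8] min(10,14)*7=70 best=70 * → l++
[2,8] min(1,14)*6=6 best=70 → l++
[3,8] min(11,14)*5=55 best=70 → l++
[4,8] min(1,14)*4=4 best=70 → l++

l=5, r=8, best area=70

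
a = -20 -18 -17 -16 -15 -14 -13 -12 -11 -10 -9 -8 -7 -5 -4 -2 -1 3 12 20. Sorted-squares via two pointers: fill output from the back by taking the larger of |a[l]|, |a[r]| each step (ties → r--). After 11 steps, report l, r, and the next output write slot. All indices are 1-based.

[1,20] |-20|<=|20| out[20]=400 → r--
[1,19] |-20|>|12| out[19]=400 → l++
[2,19] |-18|>|12| out[18]=324 → l++
[3,19] |-17|>|12| out[17]=289 → l++
[4,19] |-16|>|12| out[16]=256 → l++
[5,19] |-15|>|12| out[15]=225 → l++
[6,19] |-14|>|12| out[14]=196 → l++
[7,19] |-13|>|12| out[13]=169 → l++
[8,19] |-12|<=|12| out[12]=144 → r--
[8,18] |-12|>|3| out[11]=144 → l++
[9,18] |-11|>|3| out[10]=121 → l++

l=10, r=18, next write slot=9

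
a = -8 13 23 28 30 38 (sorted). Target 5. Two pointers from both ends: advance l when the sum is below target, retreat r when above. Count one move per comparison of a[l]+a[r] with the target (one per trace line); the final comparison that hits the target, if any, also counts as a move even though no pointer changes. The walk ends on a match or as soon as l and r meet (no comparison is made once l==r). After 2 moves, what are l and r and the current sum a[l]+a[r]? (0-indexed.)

l=0, r=3, sum=20

l=0 r=5: -8+38=30 >5, r--
l=0 r=4: -8+30=22 >5, r--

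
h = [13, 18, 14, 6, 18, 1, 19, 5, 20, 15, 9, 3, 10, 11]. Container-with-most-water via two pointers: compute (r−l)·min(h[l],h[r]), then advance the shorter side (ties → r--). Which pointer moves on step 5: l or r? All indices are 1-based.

l

[1,14] min(13,11)*13=143 best=143 * → r--
[1,13] min(13,10)*12=120 best=143 → r--
[1,12] min(13,3)*11=33 best=143 → r--
[1,11] min(13,9)*10=90 best=143 → r--
[1,10] min(13,15)*9=117 best=143 → l++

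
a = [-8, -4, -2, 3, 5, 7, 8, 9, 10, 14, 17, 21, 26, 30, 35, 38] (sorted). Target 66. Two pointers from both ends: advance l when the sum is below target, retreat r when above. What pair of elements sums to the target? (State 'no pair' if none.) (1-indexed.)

[1,16] -8+38=30 <66 → l++
[2,16] -4+38=34 <66 → l++
[3,16] -2+38=36 <66 → l++
[4,16] 3+38=41 <66 → l++
[5,16] 5+38=43 <66 → l++
[6,16] 7+38=45 <66 → l++
[7,16] 8+38=46 <66 → l++
[8,16] 9+38=47 <66 → l++
[9,16] 10+38=48 <66 → l++
[10,16] 14+38=52 <66 → l++
[11,16] 17+38=55 <66 → l++
[12,16] 21+38=59 <66 → l++
[13,16] 26+38=64 <66 → l++
[14,16] 30+38=68 >66 → r--
[14,15] 30+35=65 <66 → l++

no pair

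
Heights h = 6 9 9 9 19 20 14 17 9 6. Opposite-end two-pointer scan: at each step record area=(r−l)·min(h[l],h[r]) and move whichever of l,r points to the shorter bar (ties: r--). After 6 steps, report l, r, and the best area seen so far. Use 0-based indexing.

l=4, r=7, best area=63

l=0 r=9: min(6,6)*9=54 best=54 *, r--
l=0 r=8: min(6,9)*8=48 best=54, l++
l=1 r=8: min(9,9)*7=63 best=63 *, r--
l=1 r=7: min(9,17)*6=54 best=63, l++
l=2 r=7: min(9,17)*5=45 best=63, l++
l=3 r=7: min(9,17)*4=36 best=63, l++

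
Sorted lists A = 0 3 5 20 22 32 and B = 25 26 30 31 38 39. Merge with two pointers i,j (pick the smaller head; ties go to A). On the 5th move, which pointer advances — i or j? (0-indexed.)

i=0 j=0: A[i]=0<=B[j]=25 take 0, i++
i=1 j=0: A[i]=3<=B[j]=25 take 3, i++
i=2 j=0: A[i]=5<=B[j]=25 take 5, i++
i=3 j=0: A[i]=20<=B[j]=25 take 20, i++
i=4 j=0: A[i]=22<=B[j]=25 take 22, i++

i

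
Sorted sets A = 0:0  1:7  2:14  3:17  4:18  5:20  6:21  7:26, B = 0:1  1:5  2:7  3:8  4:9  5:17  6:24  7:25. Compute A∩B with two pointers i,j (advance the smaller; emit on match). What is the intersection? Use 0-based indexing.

intersection = [7, 17]

i=0 j=0: 0<1, i++
i=1 j=0: 7>1, j++
i=1 j=1: 7>5, j++
i=1 j=2: 7==7 emit, i++,j++
i=2 j=3: 14>8, j++
i=2 j=4: 14>9, j++
i=2 j=5: 14<17, i++
i=3 j=5: 17==17 emit, i++,j++
i=4 j=6: 18<24, i++
i=5 j=6: 20<24, i++
i=6 j=6: 21<24, i++
i=7 j=6: 26>24, j++
i=7 j=7: 26>25, j++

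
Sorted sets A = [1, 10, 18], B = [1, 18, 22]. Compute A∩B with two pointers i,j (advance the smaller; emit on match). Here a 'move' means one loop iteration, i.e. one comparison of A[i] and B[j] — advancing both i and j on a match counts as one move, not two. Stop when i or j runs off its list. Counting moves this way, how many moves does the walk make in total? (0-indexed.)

[i=0,j=0] 1==1 emit → i++,j++
[i=1,j=1] 10<18 → i++
[i=2,j=1] 18==18 emit → i++,j++

3 moves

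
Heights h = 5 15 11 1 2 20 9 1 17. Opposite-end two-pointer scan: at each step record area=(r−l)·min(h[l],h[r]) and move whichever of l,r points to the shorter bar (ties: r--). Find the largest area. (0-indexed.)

l=0 r=8: min(5,17)*8=40 best=40 *, l++
l=1 r=8: min(15,17)*7=105 best=105 *, l++
l=2 r=8: min(11,17)*6=66 best=105, l++
l=3 r=8: min(1,17)*5=5 best=105, l++
l=4 r=8: min(2,17)*4=8 best=105, l++
l=5 r=8: min(20,17)*3=51 best=105, r--
l=5 r=7: min(20,1)*2=2 best=105, r--
l=5 r=6: min(20,9)*1=9 best=105, r--

max area = 105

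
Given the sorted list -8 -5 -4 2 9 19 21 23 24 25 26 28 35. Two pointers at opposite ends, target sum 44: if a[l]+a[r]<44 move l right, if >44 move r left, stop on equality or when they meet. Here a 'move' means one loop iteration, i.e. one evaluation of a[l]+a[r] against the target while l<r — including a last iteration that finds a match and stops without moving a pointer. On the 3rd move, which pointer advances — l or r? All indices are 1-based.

l

l=1 r=13: -8+35=27 <44, l++
l=2 r=13: -5+35=30 <44, l++
l=3 r=13: -4+35=31 <44, l++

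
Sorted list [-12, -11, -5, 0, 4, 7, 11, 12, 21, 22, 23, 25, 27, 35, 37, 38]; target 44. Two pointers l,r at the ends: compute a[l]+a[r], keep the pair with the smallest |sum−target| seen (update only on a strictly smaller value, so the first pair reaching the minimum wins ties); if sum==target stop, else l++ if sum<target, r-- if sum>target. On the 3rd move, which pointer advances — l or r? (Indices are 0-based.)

l=0 r=15: -12+38=26 d=18 *, l++
l=1 r=15: -11+38=27 d=17 *, l++
l=2 r=15: -5+38=33 d=11 *, l++

l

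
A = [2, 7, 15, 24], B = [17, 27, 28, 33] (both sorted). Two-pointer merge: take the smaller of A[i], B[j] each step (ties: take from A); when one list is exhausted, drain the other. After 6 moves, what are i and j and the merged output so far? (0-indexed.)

i=0 j=0: A[i]=2<=B[j]=17 take 2, i++
i=1 j=0: A[i]=7<=B[j]=17 take 7, i++
i=2 j=0: A[i]=15<=B[j]=17 take 15, i++
i=3 j=0: A[i]=24>B[j]=17 take 17, j++
i=3 j=1: A[i]=24<=B[j]=27 take 24, i++
i=4 j=1: A done, take B[j]=27, j++

i=4, j=2, merged so far=[2, 7, 15, 17, 24, 27]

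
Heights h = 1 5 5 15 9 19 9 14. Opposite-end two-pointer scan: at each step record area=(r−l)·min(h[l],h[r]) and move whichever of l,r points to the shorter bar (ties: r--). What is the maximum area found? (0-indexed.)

max area = 56

l=0 r=7: min(1,14)*7=7 best=7 *, l++
l=1 r=7: min(5,14)*6=30 best=30 *, l++
l=2 r=7: min(5,14)*5=25 best=30, l++
l=3 r=7: min(15,14)*4=56 best=56 *, r--
l=3 r=6: min(15,9)*3=27 best=56, r--
l=3 r=5: min(15,19)*2=30 best=56, l++
l=4 r=5: min(9,19)*1=9 best=56, l++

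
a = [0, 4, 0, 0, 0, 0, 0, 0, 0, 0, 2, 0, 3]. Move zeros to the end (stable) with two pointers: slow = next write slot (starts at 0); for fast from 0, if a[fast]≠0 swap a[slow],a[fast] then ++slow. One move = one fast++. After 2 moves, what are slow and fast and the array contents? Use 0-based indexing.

slow=1, fast=2, a=[4, 0, 0, 0, 0, 0, 0, 0, 0, 0, 2, 0, 3]

slow=0 fast=0: a[fast]=0, fast++
slow=0 fast=1: a[fast]=4≠0 swap→a[0]=4, slow++,fast++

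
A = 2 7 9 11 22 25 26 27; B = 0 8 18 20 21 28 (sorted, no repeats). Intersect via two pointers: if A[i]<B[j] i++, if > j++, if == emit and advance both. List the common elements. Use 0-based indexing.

intersection = []

i=0 j=0: 2>0, j++
i=0 j=1: 2<8, i++
i=1 j=1: 7<8, i++
i=2 j=1: 9>8, j++
i=2 j=2: 9<18, i++
i=3 j=2: 11<18, i++
i=4 j=2: 22>18, j++
i=4 j=3: 22>20, j++
i=4 j=4: 22>21, j++
i=4 j=5: 22<28, i++
i=5 j=5: 25<28, i++
i=6 j=5: 26<28, i++
i=7 j=5: 27<28, i++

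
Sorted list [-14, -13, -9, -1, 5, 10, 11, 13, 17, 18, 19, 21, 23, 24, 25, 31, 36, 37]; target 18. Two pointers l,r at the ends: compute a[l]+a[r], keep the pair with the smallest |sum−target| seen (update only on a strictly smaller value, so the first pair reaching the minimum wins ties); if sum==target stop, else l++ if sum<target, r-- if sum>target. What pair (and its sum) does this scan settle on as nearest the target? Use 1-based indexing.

l=1 r=18: -14+37=23 d=5 *, r--
l=1 r=17: -14+36=22 d=4 *, r--
l=1 r=16: -14+31=17 d=1 *, l++
l=2 r=16: -13+31=18 d=0 *, stop

pair (-13, 31) with sum 18 (|Δ|=0)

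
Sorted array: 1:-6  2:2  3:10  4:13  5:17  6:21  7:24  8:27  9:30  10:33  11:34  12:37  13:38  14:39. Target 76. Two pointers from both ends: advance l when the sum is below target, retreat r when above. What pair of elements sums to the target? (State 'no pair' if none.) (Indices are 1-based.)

(37, 39)

l=1 r=14: -6+39=33 <76, l++
l=2 r=14: 2+39=41 <76, l++
l=3 r=14: 10+39=49 <76, l++
l=4 r=14: 13+39=52 <76, l++
l=5 r=14: 17+39=56 <76, l++
l=6 r=14: 21+39=60 <76, l++
l=7 r=14: 24+39=63 <76, l++
l=8 r=14: 27+39=66 <76, l++
l=9 r=14: 30+39=69 <76, l++
l=10 r=14: 33+39=72 <76, l++
l=11 r=14: 34+39=73 <76, l++
l=12 r=14: 37+39=76, found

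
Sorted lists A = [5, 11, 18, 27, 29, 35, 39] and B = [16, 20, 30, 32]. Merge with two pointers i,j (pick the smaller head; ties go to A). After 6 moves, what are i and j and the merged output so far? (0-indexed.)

[i=0,j=0] A[i]=5<=B[j]=16 take 5 → i++
[i=1,j=0] A[i]=11<=B[j]=16 take 11 → i++
[i=2,j=0] A[i]=18>B[j]=16 take 16 → j++
[i=2,j=1] A[i]=18<=B[j]=20 take 18 → i++
[i=3,j=1] A[i]=27>B[j]=20 take 20 → j++
[i=3,j=2] A[i]=27<=B[j]=30 take 27 → i++

i=4, j=2, merged so far=[5, 11, 16, 18, 20, 27]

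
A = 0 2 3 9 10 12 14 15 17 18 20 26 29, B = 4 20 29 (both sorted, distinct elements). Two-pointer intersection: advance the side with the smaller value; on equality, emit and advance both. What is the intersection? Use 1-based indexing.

intersection = [20, 29]

[i=1,j=1] 0<4 → i++
[i=2,j=1] 2<4 → i++
[i=3,j=1] 3<4 → i++
[i=4,j=1] 9>4 → j++
[i=4,j=2] 9<20 → i++
[i=5,j=2] 10<20 → i++
[i=6,j=2] 12<20 → i++
[i=7,j=2] 14<20 → i++
[i=8,j=2] 15<20 → i++
[i=9,j=2] 17<20 → i++
[i=10,j=2] 18<20 → i++
[i=11,j=2] 20==20 emit → i++,j++
[i=12,j=3] 26<29 → i++
[i=13,j=3] 29==29 emit → i++,j++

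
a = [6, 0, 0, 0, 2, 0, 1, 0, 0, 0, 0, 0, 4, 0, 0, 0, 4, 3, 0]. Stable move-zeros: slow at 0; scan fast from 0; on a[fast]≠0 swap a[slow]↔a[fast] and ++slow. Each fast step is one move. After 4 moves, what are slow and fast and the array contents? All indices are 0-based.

slow=1, fast=4, a=[6, 0, 0, 0, 2, 0, 1, 0, 0, 0, 0, 0, 4, 0, 0, 0, 4, 3, 0]

(s=0,f=0) a[fast]=6≠0 swap→a[0]=6 → slow++,fast++
(s=1,f=1) a[fast]=0 → fast++
(s=1,f=2) a[fast]=0 → fast++
(s=1,f=3) a[fast]=0 → fast++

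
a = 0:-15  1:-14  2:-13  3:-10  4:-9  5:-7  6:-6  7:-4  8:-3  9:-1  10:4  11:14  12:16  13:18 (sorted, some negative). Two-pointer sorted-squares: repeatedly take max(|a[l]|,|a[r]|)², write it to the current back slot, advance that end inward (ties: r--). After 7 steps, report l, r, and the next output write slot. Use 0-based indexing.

l=4, r=10, next write slot=6

[0,13] |-15|<=|18| out[13]=324 → r--
[0,12] |-15|<=|16| out[12]=256 → r--
[0,11] |-15|>|14| out[11]=225 → l++
[1,11] |-14|<=|14| out[10]=196 → r--
[1,10] |-14|>|4| out[9]=196 → l++
[2,10] |-13|>|4| out[8]=169 → l++
[3,10] |-10|>|4| out[7]=100 → l++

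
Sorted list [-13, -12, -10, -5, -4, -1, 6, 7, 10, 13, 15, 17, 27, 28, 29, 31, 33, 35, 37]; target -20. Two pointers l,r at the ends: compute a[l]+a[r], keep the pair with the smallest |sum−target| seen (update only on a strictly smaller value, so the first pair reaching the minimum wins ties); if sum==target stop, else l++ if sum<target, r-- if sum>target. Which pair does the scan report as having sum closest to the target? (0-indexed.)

l=0 r=18: -13+37=24 d=44 *, r--
l=0 r=17: -13+35=22 d=42 *, r--
l=0 r=16: -13+33=20 d=40 *, r--
l=0 r=15: -13+31=18 d=38 *, r--
l=0 r=14: -13+29=16 d=36 *, r--
l=0 r=13: -13+28=15 d=35 *, r--
l=0 r=12: -13+27=14 d=34 *, r--
l=0 r=11: -13+17=4 d=24 *, r--
l=0 r=10: -13+15=2 d=22 *, r--
l=0 r=9: -13+13=0 d=20 *, r--
l=0 r=8: -13+10=-3 d=17 *, r--
l=0 r=7: -13+7=-6 d=14 *, r--
l=0 r=6: -13+6=-7 d=13 *, r--
l=0 r=5: -13+-1=-14 d=6 *, r--
l=0 r=4: -13+-4=-17 d=3 *, r--
l=0 r=3: -13+-5=-18 d=2 *, r--
l=0 r=2: -13+-10=-23 d=3, l++
l=1 r=2: -12+-10=-22 d=2, l++

pair (-13, -5) with sum -18 (|Δ|=2)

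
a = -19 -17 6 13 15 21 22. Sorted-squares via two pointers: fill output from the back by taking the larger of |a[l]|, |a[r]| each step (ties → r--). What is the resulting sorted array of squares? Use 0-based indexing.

[36, 169, 225, 289, 361, 441, 484]

[0,6] |-19|<=|22| out[6]=484 → r--
[0,5] |-19|<=|21| out[5]=441 → r--
[0,4] |-19|>|15| out[4]=361 → l++
[1,4] |-17|>|15| out[3]=289 → l++
[2,4] |6|<=|15| out[2]=225 → r--
[2,3] |6|<=|13| out[1]=169 → r--
[2,2] |6|<=|6| out[0]=36 → r--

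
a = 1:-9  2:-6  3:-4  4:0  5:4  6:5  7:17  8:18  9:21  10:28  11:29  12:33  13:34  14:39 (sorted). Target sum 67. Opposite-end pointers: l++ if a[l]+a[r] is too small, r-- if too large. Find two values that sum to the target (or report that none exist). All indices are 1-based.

(28, 39)

l=1 r=14: -9+39=30 <67, l++
l=2 r=14: -6+39=33 <67, l++
l=3 r=14: -4+39=35 <67, l++
l=4 r=14: 0+39=39 <67, l++
l=5 r=14: 4+39=43 <67, l++
l=6 r=14: 5+39=44 <67, l++
l=7 r=14: 17+39=56 <67, l++
l=8 r=14: 18+39=57 <67, l++
l=9 r=14: 21+39=60 <67, l++
l=10 r=14: 28+39=67, found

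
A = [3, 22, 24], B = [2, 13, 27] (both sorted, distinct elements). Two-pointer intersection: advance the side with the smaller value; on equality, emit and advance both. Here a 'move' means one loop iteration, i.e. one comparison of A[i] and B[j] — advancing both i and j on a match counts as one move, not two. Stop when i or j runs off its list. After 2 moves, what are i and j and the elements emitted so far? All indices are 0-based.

i=1, j=1, emitted=[]

i=0 j=0: 3>2, j++
i=0 j=1: 3<13, i++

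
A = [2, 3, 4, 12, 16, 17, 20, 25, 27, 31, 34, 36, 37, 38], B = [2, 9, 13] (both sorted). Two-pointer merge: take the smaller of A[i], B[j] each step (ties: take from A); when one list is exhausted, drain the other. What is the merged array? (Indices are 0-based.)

[2, 2, 3, 4, 9, 12, 13, 16, 17, 20, 25, 27, 31, 34, 36, 37, 38]

[i=0,j=0] A[i]=2<=B[j]=2 take 2 → i++
[i=1,j=0] A[i]=3>B[j]=2 take 2 → j++
[i=1,j=1] A[i]=3<=B[j]=9 take 3 → i++
[i=2,j=1] A[i]=4<=B[j]=9 take 4 → i++
[i=3,j=1] A[i]=12>B[j]=9 take 9 → j++
[i=3,j=2] A[i]=12<=B[j]=13 take 12 → i++
[i=4,j=2] A[i]=16>B[j]=13 take 13 → j++
[i=4,j=3] B done, take A[i]=16 → i++
[i=5,j=3] B done, take A[i]=17 → i++
[i=6,j=3] B done, take A[i]=20 → i++
[i=7,j=3] B done, take A[i]=25 → i++
[i=8,j=3] B done, take A[i]=27 → i++
[i=9,j=3] B done, take A[i]=31 → i++
[i=10,j=3] B done, take A[i]=34 → i++
[i=11,j=3] B done, take A[i]=36 → i++
[i=12,j=3] B done, take A[i]=37 → i++
[i=13,j=3] B done, take A[i]=38 → i++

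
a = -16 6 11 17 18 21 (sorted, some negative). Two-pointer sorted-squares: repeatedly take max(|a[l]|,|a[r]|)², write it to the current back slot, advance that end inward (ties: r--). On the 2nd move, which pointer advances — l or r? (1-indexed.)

l=1 r=6: |-16|<=|21| out[6]=441, r--
l=1 r=5: |-16|<=|18| out[5]=324, r--

r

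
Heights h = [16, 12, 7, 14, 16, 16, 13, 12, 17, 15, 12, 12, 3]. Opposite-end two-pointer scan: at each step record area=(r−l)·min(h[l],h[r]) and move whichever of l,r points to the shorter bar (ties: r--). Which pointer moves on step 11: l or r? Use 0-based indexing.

l

[0,12] min(16,3)*12=36 best=36 * → r--
[0,11] min(16,12)*11=132 best=132 * → r--
[0,10] min(16,12)*10=120 best=132 → r--
[0,9] min(16,15)*9=135 best=135 * → r--
[0,8] min(16,17)*8=128 best=135 → l++
[1,8] min(12,17)*7=84 best=135 → l++
[2,8] min(7,17)*6=42 best=135 → l++
[3,8] min(14,17)*5=70 best=135 → l++
[4,8] min(16,17)*4=64 best=135 → l++
[5,8] min(16,17)*3=48 best=135 → l++
[6,8] min(13,17)*2=26 best=135 → l++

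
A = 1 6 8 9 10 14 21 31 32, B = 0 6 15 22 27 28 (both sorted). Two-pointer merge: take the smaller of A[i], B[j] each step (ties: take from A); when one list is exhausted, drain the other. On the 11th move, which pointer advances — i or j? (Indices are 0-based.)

j

i=0 j=0: A[i]=1>B[j]=0 take 0, j++
i=0 j=1: A[i]=1<=B[j]=6 take 1, i++
i=1 j=1: A[i]=6<=B[j]=6 take 6, i++
i=2 j=1: A[i]=8>B[j]=6 take 6, j++
i=2 j=2: A[i]=8<=B[j]=15 take 8, i++
i=3 j=2: A[i]=9<=B[j]=15 take 9, i++
i=4 j=2: A[i]=10<=B[j]=15 take 10, i++
i=5 j=2: A[i]=14<=B[j]=15 take 14, i++
i=6 j=2: A[i]=21>B[j]=15 take 15, j++
i=6 j=3: A[i]=21<=B[j]=22 take 21, i++
i=7 j=3: A[i]=31>B[j]=22 take 22, j++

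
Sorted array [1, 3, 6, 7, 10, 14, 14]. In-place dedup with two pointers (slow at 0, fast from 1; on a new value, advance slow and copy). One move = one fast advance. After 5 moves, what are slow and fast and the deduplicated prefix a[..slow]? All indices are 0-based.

slow=5, fast=6, prefix=[1, 3, 6, 7, 10, 14]

(s=0,f=1) a[fast]=3≠a[slow]=1 write a[1]=3 → slow++,fast++
(s=1,f=2) a[fast]=6≠a[slow]=3 write a[2]=6 → slow++,fast++
(s=2,f=3) a[fast]=7≠a[slow]=6 write a[3]=7 → slow++,fast++
(s=3,f=4) a[fast]=10≠a[slow]=7 write a[4]=10 → slow++,fast++
(s=4,f=5) a[fast]=14≠a[slow]=10 write a[5]=14 → slow++,fast++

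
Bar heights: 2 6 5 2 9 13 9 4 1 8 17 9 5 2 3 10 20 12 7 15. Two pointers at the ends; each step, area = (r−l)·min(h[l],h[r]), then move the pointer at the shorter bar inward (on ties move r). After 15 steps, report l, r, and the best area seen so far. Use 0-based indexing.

l=0 r=19: min(2,15)*19=38 best=38 *, l++
l=1 r=19: min(6,15)*18=108 best=108 *, l++
l=2 r=19: min(5,15)*17=85 best=108, l++
l=3 r=19: min(2,15)*16=32 best=108, l++
l=4 r=19: min(9,15)*15=135 best=135 *, l++
l=5 r=19: min(13,15)*14=182 best=182 *, l++
l=6 r=19: min(9,15)*13=117 best=182, l++
l=7 r=19: min(4,15)*12=48 best=182, l++
l=8 r=19: min(1,15)*11=11 best=182, l++
l=9 r=19: min(8,15)*10=80 best=182, l++
l=10 r=19: min(17,15)*9=135 best=182, r--
l=10 r=18: min(17,7)*8=56 best=182, r--
l=10 r=17: min(17,12)*7=84 best=182, r--
l=10 r=16: min(17,20)*6=102 best=182, l++
l=11 r=16: min(9,20)*5=45 best=182, l++

l=12, r=16, best area=182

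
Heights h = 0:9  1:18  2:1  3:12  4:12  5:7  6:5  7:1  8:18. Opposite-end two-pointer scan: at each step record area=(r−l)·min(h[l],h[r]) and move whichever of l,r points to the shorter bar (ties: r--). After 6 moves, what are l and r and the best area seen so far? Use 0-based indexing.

[0,8] min(9,18)*8=72 best=72 * → l++
[1,8] min(18,18)*7=126 best=126 * → r--
[1,7] min(18,1)*6=6 best=126 → r--
[1,6] min(18,5)*5=25 best=126 → r--
[1,5] min(18,7)*4=28 best=126 → r--
[1,4] min(18,12)*3=36 best=126 → r--

l=1, r=3, best area=126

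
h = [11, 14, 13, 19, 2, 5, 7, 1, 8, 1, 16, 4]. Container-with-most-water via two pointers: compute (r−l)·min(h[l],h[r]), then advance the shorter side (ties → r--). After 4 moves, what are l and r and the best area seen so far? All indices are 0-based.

l=0 r=11: min(11,4)*11=44 best=44 *, r--
l=0 r=10: min(11,16)*10=110 best=110 *, l++
l=1 r=10: min(14,16)*9=126 best=126 *, l++
l=2 r=10: min(13,16)*8=104 best=126, l++

l=3, r=10, best area=126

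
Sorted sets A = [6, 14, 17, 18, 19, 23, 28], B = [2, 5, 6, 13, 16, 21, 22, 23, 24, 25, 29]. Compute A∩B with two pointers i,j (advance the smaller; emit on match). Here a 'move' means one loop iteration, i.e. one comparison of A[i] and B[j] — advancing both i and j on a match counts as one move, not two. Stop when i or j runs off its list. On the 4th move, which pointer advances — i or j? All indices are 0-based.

j

i=0 j=0: 6>2, j++
i=0 j=1: 6>5, j++
i=0 j=2: 6==6 emit, i++,j++
i=1 j=3: 14>13, j++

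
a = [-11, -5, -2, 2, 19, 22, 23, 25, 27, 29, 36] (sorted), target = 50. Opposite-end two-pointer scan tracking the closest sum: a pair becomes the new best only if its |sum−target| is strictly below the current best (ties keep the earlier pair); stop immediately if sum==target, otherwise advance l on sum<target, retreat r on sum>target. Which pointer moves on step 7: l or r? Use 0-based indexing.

r

l=0 r=10: -11+36=25 d=25 *, l++
l=1 r=10: -5+36=31 d=19 *, l++
l=2 r=10: -2+36=34 d=16 *, l++
l=3 r=10: 2+36=38 d=12 *, l++
l=4 r=10: 19+36=55 d=5 *, r--
l=4 r=9: 19+29=48 d=2 *, l++
l=5 r=9: 22+29=51 d=1 *, r--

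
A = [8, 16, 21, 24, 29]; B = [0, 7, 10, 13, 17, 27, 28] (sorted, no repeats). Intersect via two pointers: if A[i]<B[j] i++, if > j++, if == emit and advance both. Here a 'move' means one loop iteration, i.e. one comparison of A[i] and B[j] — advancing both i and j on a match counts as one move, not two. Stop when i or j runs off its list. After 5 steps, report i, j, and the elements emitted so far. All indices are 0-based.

[i=0,j=0] 8>0 → j++
[i=0,j=1] 8>7 → j++
[i=0,j=2] 8<10 → i++
[i=1,j=2] 16>10 → j++
[i=1,j=3] 16>13 → j++

i=1, j=4, emitted=[]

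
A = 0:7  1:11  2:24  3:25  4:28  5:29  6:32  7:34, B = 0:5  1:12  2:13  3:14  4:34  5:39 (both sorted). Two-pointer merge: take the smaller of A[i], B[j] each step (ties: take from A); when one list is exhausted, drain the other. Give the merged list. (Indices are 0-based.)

i=0 j=0: A[i]=7>B[j]=5 take 5, j++
i=0 j=1: A[i]=7<=B[j]=12 take 7, i++
i=1 j=1: A[i]=11<=B[j]=12 take 11, i++
i=2 j=1: A[i]=24>B[j]=12 take 12, j++
i=2 j=2: A[i]=24>B[j]=13 take 13, j++
i=2 j=3: A[i]=24>B[j]=14 take 14, j++
i=2 j=4: A[i]=24<=B[j]=34 take 24, i++
i=3 j=4: A[i]=25<=B[j]=34 take 25, i++
i=4 j=4: A[i]=28<=B[j]=34 take 28, i++
i=5 j=4: A[i]=29<=B[j]=34 take 29, i++
i=6 j=4: A[i]=32<=B[j]=34 take 32, i++
i=7 j=4: A[i]=34<=B[j]=34 take 34, i++
i=8 j=4: A done, take B[j]=34, j++
i=8 j=5: A done, take B[j]=39, j++

[5, 7, 11, 12, 13, 14, 24, 25, 28, 29, 32, 34, 34, 39]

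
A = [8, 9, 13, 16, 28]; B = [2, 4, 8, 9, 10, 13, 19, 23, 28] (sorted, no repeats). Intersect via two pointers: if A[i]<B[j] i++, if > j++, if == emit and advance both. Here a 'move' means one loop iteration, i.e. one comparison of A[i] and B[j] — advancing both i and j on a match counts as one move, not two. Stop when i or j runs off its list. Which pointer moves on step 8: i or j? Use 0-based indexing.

[i=0,j=0] 8>2 → j++
[i=0,j=1] 8>4 → j++
[i=0,j=2] 8==8 emit → i++,j++
[i=1,j=3] 9==9 emit → i++,j++
[i=2,j=4] 13>10 → j++
[i=2,j=5] 13==13 emit → i++,j++
[i=3,j=6] 16<19 → i++
[i=4,j=6] 28>19 → j++

j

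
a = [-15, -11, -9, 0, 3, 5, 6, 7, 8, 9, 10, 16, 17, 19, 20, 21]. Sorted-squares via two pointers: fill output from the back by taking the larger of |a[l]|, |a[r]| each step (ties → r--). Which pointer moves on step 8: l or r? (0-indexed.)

[0,15] |-15|<=|21| out[15]=441 → r--
[0,14] |-15|<=|20| out[14]=400 → r--
[0,13] |-15|<=|19| out[13]=361 → r--
[0,12] |-15|<=|17| out[12]=289 → r--
[0,11] |-15|<=|16| out[11]=256 → r--
[0,10] |-15|>|10| out[10]=225 → l++
[1,10] |-11|>|10| out[9]=121 → l++
[2,10] |-9|<=|10| out[8]=100 → r--

r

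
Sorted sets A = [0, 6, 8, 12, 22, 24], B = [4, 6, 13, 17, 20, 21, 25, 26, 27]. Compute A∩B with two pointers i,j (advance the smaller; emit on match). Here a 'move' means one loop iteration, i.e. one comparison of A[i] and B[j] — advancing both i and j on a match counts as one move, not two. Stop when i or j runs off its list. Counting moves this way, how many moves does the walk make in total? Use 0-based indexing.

11 moves

[i=0,j=0] 0<4 → i++
[i=1,j=0] 6>4 → j++
[i=1,j=1] 6==6 emit → i++,j++
[i=2,j=2] 8<13 → i++
[i=3,j=2] 12<13 → i++
[i=4,j=2] 22>13 → j++
[i=4,j=3] 22>17 → j++
[i=4,j=4] 22>20 → j++
[i=4,j=5] 22>21 → j++
[i=4,j=6] 22<25 → i++
[i=5,j=6] 24<25 → i++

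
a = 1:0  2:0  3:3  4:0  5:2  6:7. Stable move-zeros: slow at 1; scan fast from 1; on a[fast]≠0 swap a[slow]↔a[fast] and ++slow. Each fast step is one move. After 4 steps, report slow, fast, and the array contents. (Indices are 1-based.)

slow=2, fast=5, a=[3, 0, 0, 0, 2, 7]

slow=1 fast=1: a[fast]=0, fast++
slow=1 fast=2: a[fast]=0, fast++
slow=1 fast=3: a[fast]=3≠0 swap→a[1]=3, slow++,fast++
slow=2 fast=4: a[fast]=0, fast++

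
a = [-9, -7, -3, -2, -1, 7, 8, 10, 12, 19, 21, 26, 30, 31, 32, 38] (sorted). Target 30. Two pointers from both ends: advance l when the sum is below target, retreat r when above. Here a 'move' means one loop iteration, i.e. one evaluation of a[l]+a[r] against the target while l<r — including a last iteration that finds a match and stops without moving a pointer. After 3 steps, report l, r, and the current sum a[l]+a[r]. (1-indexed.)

[1,16] -9+38=29 <30 → l++
[2,16] -7+38=31 >30 → r--
[2,15] -7+32=25 <30 → l++

l=3, r=15, sum=29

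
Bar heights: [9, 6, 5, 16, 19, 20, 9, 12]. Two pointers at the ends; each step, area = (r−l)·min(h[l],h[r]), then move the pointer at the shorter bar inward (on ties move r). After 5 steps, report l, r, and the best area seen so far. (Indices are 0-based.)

l=3, r=5, best area=63

[0,7] min(9,12)*7=63 best=63 * → l++
[1,7] min(6,12)*6=36 best=63 → l++
[2,7] min(5,12)*5=25 best=63 → l++
[3,7] min(16,12)*4=48 best=63 → r--
[3,6] min(16,9)*3=27 best=63 → r--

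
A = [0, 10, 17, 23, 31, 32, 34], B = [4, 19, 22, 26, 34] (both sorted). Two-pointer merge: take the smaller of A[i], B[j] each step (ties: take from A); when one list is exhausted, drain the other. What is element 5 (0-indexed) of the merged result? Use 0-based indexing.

merged[5] = 22

[i=0,j=0] A[i]=0<=B[j]=4 take 0 → i++
[i=1,j=0] A[i]=10>B[j]=4 take 4 → j++
[i=1,j=1] A[i]=10<=B[j]=19 take 10 → i++
[i=2,j=1] A[i]=17<=B[j]=19 take 17 → i++
[i=3,j=1] A[i]=23>B[j]=19 take 19 → j++
[i=3,j=2] A[i]=23>B[j]=22 take 22 → j++
[i=3,j=3] A[i]=23<=B[j]=26 take 23 → i++
[i=4,j=3] A[i]=31>B[j]=26 take 26 → j++
[i=4,j=4] A[i]=31<=B[j]=34 take 31 → i++
[i=5,j=4] A[i]=32<=B[j]=34 take 32 → i++
[i=6,j=4] A[i]=34<=B[j]=34 take 34 → i++
[i=7,j=4] A done, take B[j]=34 → j++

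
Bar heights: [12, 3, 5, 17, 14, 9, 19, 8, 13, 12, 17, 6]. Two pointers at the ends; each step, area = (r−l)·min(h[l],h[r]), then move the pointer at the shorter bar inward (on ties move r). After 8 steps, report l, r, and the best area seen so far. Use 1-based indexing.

l=4, r=7, best area=120

l=1 r=12: min(12,6)*11=66 best=66 *, r--
l=1 r=11: min(12,17)*10=120 best=120 *, l++
l=2 r=11: min(3,17)*9=27 best=120, l++
l=3 r=11: min(5,17)*8=40 best=120, l++
l=4 r=11: min(17,17)*7=119 best=120, r--
l=4 r=10: min(17,12)*6=72 best=120, r--
l=4 r=9: min(17,13)*5=65 best=120, r--
l=4 r=8: min(17,8)*4=32 best=120, r--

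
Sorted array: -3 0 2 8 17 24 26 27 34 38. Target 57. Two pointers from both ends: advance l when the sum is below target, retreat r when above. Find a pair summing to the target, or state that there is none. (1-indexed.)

l=1 r=10: -3+38=35 <57, l++
l=2 r=10: 0+38=38 <57, l++
l=3 r=10: 2+38=40 <57, l++
l=4 r=10: 8+38=46 <57, l++
l=5 r=10: 17+38=55 <57, l++
l=6 r=10: 24+38=62 >57, r--
l=6 r=9: 24+34=58 >57, r--
l=6 r=8: 24+27=51 <57, l++
l=7 r=8: 26+27=53 <57, l++

no pair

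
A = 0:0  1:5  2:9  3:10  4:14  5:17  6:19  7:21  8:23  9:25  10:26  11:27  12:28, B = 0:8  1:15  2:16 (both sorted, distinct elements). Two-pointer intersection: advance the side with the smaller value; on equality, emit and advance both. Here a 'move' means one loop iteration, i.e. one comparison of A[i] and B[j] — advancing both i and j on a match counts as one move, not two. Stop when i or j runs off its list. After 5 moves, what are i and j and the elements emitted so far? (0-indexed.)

i=4, j=1, emitted=[]

[i=0,j=0] 0<8 → i++
[i=1,j=0] 5<8 → i++
[i=2,j=0] 9>8 → j++
[i=2,j=1] 9<15 → i++
[i=3,j=1] 10<15 → i++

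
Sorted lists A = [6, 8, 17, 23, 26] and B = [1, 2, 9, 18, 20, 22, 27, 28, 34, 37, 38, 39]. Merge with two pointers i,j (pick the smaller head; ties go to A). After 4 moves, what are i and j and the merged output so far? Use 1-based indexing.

[i=1,j=1] A[i]=6>B[j]=1 take 1 → j++
[i=1,j=2] A[i]=6>B[j]=2 take 2 → j++
[i=1,j=3] A[i]=6<=B[j]=9 take 6 → i++
[i=2,j=3] A[i]=8<=B[j]=9 take 8 → i++

i=3, j=3, merged so far=[1, 2, 6, 8]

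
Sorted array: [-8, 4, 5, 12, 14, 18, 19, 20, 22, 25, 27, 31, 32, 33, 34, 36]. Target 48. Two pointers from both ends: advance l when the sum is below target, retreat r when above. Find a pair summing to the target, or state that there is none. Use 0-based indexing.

[0,15] -8+36=28 <48 → l++
[1,15] 4+36=40 <48 → l++
[2,15] 5+36=41 <48 → l++
[3,15] 12+36=48 → found

(12, 36)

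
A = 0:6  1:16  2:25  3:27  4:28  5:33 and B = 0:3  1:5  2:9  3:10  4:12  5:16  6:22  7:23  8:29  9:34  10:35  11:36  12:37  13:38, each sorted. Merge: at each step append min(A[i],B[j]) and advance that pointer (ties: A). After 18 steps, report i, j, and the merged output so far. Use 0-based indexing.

i=6, j=12, merged so far=[3, 5, 6, 9, 10, 12, 16, 16, 22, 23, 25, 27, 28, 29, 33, 34, 35, 36]

i=0 j=0: A[i]=6>B[j]=3 take 3, j++
i=0 j=1: A[i]=6>B[j]=5 take 5, j++
i=0 j=2: A[i]=6<=B[j]=9 take 6, i++
i=1 j=2: A[i]=16>B[j]=9 take 9, j++
i=1 j=3: A[i]=16>B[j]=10 take 10, j++
i=1 j=4: A[i]=16>B[j]=12 take 12, j++
i=1 j=5: A[i]=16<=B[j]=16 take 16, i++
i=2 j=5: A[i]=25>B[j]=16 take 16, j++
i=2 j=6: A[i]=25>B[j]=22 take 22, j++
i=2 j=7: A[i]=25>B[j]=23 take 23, j++
i=2 j=8: A[i]=25<=B[j]=29 take 25, i++
i=3 j=8: A[i]=27<=B[j]=29 take 27, i++
i=4 j=8: A[i]=28<=B[j]=29 take 28, i++
i=5 j=8: A[i]=33>B[j]=29 take 29, j++
i=5 j=9: A[i]=33<=B[j]=34 take 33, i++
i=6 j=9: A done, take B[j]=34, j++
i=6 j=10: A done, take B[j]=35, j++
i=6 j=11: A done, take B[j]=36, j++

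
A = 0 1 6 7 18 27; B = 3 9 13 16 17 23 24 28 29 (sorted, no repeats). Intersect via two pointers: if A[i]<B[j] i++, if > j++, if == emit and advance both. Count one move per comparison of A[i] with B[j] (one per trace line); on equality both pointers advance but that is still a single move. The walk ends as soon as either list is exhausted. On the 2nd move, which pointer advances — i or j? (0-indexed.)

i

i=0 j=0: 0<3, i++
i=1 j=0: 1<3, i++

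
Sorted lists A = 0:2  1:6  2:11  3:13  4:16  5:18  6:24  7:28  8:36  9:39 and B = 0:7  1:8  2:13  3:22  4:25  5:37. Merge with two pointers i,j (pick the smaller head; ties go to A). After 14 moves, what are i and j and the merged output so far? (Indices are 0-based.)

i=9, j=5, merged so far=[2, 6, 7, 8, 11, 13, 13, 16, 18, 22, 24, 25, 28, 36]

[i=0,j=0] A[i]=2<=B[j]=7 take 2 → i++
[i=1,j=0] A[i]=6<=B[j]=7 take 6 → i++
[i=2,j=0] A[i]=11>B[j]=7 take 7 → j++
[i=2,j=1] A[i]=11>B[j]=8 take 8 → j++
[i=2,j=2] A[i]=11<=B[j]=13 take 11 → i++
[i=3,j=2] A[i]=13<=B[j]=13 take 13 → i++
[i=4,j=2] A[i]=16>B[j]=13 take 13 → j++
[i=4,j=3] A[i]=16<=B[j]=22 take 16 → i++
[i=5,j=3] A[i]=18<=B[j]=22 take 18 → i++
[i=6,j=3] A[i]=24>B[j]=22 take 22 → j++
[i=6,j=4] A[i]=24<=B[j]=25 take 24 → i++
[i=7,j=4] A[i]=28>B[j]=25 take 25 → j++
[i=7,j=5] A[i]=28<=B[j]=37 take 28 → i++
[i=8,j=5] A[i]=36<=B[j]=37 take 36 → i++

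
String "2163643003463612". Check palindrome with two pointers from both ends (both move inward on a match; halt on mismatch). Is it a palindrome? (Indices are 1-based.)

[1,16] '2'=='2' → l++,r--
[2,15] '1'=='1' → l++,r--
[3,14] '6'=='6' → l++,r--
[4,13] '3'=='3' → l++,r--
[5,12] '6'=='6' → l++,r--
[6,11] '4'=='4' → l++,r--
[7,10] '3'=='3' → l++,r--
[8,9] '0'=='0' → l++,r--

palindrome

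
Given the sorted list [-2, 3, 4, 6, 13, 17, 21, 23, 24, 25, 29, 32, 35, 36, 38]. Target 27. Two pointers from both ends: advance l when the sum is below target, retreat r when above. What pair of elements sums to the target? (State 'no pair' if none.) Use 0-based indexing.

(-2, 29)

l=0 r=14: -2+38=36 >27, r--
l=0 r=13: -2+36=34 >27, r--
l=0 r=12: -2+35=33 >27, r--
l=0 r=11: -2+32=30 >27, r--
l=0 r=10: -2+29=27, found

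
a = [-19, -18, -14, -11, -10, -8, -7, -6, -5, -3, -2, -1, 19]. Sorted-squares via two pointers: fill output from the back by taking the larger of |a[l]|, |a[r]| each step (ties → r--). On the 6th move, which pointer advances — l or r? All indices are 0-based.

[0,12] |-19|<=|19| out[12]=361 → r--
[0,11] |-19|>|-1| out[11]=361 → l++
[1,11] |-18|>|-1| out[10]=324 → l++
[2,11] |-14|>|-1| out[9]=196 → l++
[3,11] |-11|>|-1| out[8]=121 → l++
[4,11] |-10|>|-1| out[7]=100 → l++

l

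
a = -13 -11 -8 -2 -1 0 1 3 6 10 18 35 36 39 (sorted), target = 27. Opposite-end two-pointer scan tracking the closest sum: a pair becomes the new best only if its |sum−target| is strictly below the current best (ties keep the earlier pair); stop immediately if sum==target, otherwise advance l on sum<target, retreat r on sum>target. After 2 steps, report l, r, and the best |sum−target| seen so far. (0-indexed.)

[0,13] -13+39=26 d=1 * → l++
[1,13] -11+39=28 d=1 → r--

l=1, r=12, best |Δ|=1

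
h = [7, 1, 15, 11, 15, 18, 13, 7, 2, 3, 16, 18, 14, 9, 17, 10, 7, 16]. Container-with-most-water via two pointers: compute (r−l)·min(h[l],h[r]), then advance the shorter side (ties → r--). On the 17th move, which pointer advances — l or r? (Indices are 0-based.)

l=0 r=17: min(7,16)*17=119 best=119 *, l++
l=1 r=17: min(1,16)*16=16 best=119, l++
l=2 r=17: min(15,16)*15=225 best=225 *, l++
l=3 r=17: min(11,16)*14=154 best=225, l++
l=4 r=17: min(15,16)*13=195 best=225, l++
l=5 r=17: min(18,16)*12=192 best=225, r--
l=5 r=16: min(18,7)*11=77 best=225, r--
l=5 r=15: min(18,10)*10=100 best=225, r--
l=5 r=14: min(18,17)*9=153 best=225, r--
l=5 r=13: min(18,9)*8=72 best=225, r--
l=5 r=12: min(18,14)*7=98 best=225, r--
l=5 r=11: min(18,18)*6=108 best=225, r--
l=5 r=10: min(18,16)*5=80 best=225, r--
l=5 r=9: min(18,3)*4=12 best=225, r--
l=5 r=8: min(18,2)*3=6 best=225, r--
l=5 r=7: min(18,7)*2=14 best=225, r--
l=5 r=6: min(18,13)*1=13 best=225, r--

r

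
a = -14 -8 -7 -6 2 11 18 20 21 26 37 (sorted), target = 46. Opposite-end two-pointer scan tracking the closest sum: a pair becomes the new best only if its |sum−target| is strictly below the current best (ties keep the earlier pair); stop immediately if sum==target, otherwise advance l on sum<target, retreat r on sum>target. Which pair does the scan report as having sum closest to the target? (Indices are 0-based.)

pair (20, 26) with sum 46 (|Δ|=0)

[0,10] -14+37=23 d=23 * → l++
[1,10] -8+37=29 d=17 * → l++
[2,10] -7+37=30 d=16 * → l++
[3,10] -6+37=31 d=15 * → l++
[4,10] 2+37=39 d=7 * → l++
[5,10] 11+37=48 d=2 * → r--
[5,9] 11+26=37 d=9 → l++
[6,9] 18+26=44 d=2 → l++
[7,9] 20+26=46 d=0 * → stop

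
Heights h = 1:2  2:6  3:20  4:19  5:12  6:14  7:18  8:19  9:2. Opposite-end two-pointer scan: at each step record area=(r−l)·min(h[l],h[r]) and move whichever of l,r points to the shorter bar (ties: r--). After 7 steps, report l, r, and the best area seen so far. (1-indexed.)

[1,9] min(2,2)*8=16 best=16 * → r--
[1,8] min(2,19)*7=14 best=16 → l++
[2,8] min(6,19)*6=36 best=36 * → l++
[3,8] min(20,19)*5=95 best=95 * → r--
[3,7] min(20,18)*4=72 best=95 → r--
[3,6] min(20,14)*3=42 best=95 → r--
[3,5] min(20,12)*2=24 best=95 → r--

l=3, r=4, best area=95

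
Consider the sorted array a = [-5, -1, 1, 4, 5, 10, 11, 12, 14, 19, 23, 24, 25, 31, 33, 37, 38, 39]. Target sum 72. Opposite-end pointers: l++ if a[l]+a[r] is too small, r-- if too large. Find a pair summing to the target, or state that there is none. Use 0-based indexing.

(33, 39)

l=0 r=17: -5+39=34 <72, l++
l=1 r=17: -1+39=38 <72, l++
l=2 r=17: 1+39=40 <72, l++
l=3 r=17: 4+39=43 <72, l++
l=4 r=17: 5+39=44 <72, l++
l=5 r=17: 10+39=49 <72, l++
l=6 r=17: 11+39=50 <72, l++
l=7 r=17: 12+39=51 <72, l++
l=8 r=17: 14+39=53 <72, l++
l=9 r=17: 19+39=58 <72, l++
l=10 r=17: 23+39=62 <72, l++
l=11 r=17: 24+39=63 <72, l++
l=12 r=17: 25+39=64 <72, l++
l=13 r=17: 31+39=70 <72, l++
l=14 r=17: 33+39=72, found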